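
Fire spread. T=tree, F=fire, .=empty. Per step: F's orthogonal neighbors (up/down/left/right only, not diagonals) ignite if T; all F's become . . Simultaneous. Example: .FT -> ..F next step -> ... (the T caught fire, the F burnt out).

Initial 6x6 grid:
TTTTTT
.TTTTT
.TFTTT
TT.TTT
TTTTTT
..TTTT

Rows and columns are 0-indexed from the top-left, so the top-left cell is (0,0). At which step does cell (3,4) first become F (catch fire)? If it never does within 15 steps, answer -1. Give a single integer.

Step 1: cell (3,4)='T' (+3 fires, +1 burnt)
Step 2: cell (3,4)='T' (+6 fires, +3 burnt)
Step 3: cell (3,4)='F' (+8 fires, +6 burnt)
  -> target ignites at step 3
Step 4: cell (3,4)='.' (+8 fires, +8 burnt)
Step 5: cell (3,4)='.' (+4 fires, +8 burnt)
Step 6: cell (3,4)='.' (+1 fires, +4 burnt)
Step 7: cell (3,4)='.' (+0 fires, +1 burnt)
  fire out at step 7

3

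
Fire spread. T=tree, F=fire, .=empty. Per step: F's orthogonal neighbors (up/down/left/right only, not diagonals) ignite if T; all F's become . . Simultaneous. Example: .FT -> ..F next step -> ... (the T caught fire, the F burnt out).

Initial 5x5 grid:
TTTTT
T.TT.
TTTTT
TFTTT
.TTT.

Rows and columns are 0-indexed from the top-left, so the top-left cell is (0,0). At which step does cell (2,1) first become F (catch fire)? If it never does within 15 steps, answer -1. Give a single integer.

Step 1: cell (2,1)='F' (+4 fires, +1 burnt)
  -> target ignites at step 1
Step 2: cell (2,1)='.' (+4 fires, +4 burnt)
Step 3: cell (2,1)='.' (+5 fires, +4 burnt)
Step 4: cell (2,1)='.' (+4 fires, +5 burnt)
Step 5: cell (2,1)='.' (+2 fires, +4 burnt)
Step 6: cell (2,1)='.' (+1 fires, +2 burnt)
Step 7: cell (2,1)='.' (+0 fires, +1 burnt)
  fire out at step 7

1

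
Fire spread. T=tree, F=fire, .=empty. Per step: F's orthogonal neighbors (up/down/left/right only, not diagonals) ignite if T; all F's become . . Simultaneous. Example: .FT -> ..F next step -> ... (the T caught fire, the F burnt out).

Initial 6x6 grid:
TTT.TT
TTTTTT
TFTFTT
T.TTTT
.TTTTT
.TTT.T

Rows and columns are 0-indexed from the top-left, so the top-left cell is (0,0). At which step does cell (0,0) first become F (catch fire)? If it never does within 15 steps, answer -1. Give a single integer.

Step 1: cell (0,0)='T' (+6 fires, +2 burnt)
Step 2: cell (0,0)='T' (+9 fires, +6 burnt)
Step 3: cell (0,0)='F' (+8 fires, +9 burnt)
  -> target ignites at step 3
Step 4: cell (0,0)='.' (+4 fires, +8 burnt)
Step 5: cell (0,0)='.' (+2 fires, +4 burnt)
Step 6: cell (0,0)='.' (+0 fires, +2 burnt)
  fire out at step 6

3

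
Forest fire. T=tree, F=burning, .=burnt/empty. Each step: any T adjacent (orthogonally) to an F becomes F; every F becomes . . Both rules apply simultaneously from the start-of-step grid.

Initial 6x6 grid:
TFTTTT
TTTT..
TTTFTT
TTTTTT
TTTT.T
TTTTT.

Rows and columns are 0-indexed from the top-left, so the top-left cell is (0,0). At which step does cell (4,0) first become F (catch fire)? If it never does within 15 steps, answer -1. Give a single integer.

Step 1: cell (4,0)='T' (+7 fires, +2 burnt)
Step 2: cell (4,0)='T' (+8 fires, +7 burnt)
Step 3: cell (4,0)='T' (+6 fires, +8 burnt)
Step 4: cell (4,0)='T' (+6 fires, +6 burnt)
Step 5: cell (4,0)='F' (+2 fires, +6 burnt)
  -> target ignites at step 5
Step 6: cell (4,0)='.' (+1 fires, +2 burnt)
Step 7: cell (4,0)='.' (+0 fires, +1 burnt)
  fire out at step 7

5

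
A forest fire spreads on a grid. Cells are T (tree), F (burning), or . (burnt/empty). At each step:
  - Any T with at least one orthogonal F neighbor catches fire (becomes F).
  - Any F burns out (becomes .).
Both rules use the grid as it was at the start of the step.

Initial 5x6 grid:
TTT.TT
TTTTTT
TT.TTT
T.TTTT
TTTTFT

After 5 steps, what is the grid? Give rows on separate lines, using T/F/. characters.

Step 1: 3 trees catch fire, 1 burn out
  TTT.TT
  TTTTTT
  TT.TTT
  T.TTFT
  TTTF.F
Step 2: 4 trees catch fire, 3 burn out
  TTT.TT
  TTTTTT
  TT.TFT
  T.TF.F
  TTF...
Step 3: 5 trees catch fire, 4 burn out
  TTT.TT
  TTTTFT
  TT.F.F
  T.F...
  TF....
Step 4: 4 trees catch fire, 5 burn out
  TTT.FT
  TTTF.F
  TT....
  T.....
  F.....
Step 5: 3 trees catch fire, 4 burn out
  TTT..F
  TTF...
  TT....
  F.....
  ......

TTT..F
TTF...
TT....
F.....
......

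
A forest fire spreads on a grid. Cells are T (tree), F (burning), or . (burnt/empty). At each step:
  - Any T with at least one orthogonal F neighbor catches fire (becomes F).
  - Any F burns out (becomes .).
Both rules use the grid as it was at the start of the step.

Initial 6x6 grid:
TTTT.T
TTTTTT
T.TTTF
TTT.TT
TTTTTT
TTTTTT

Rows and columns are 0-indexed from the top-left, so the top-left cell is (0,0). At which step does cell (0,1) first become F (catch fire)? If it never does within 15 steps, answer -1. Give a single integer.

Step 1: cell (0,1)='T' (+3 fires, +1 burnt)
Step 2: cell (0,1)='T' (+5 fires, +3 burnt)
Step 3: cell (0,1)='T' (+4 fires, +5 burnt)
Step 4: cell (0,1)='T' (+5 fires, +4 burnt)
Step 5: cell (0,1)='T' (+5 fires, +5 burnt)
Step 6: cell (0,1)='F' (+5 fires, +5 burnt)
  -> target ignites at step 6
Step 7: cell (0,1)='.' (+4 fires, +5 burnt)
Step 8: cell (0,1)='.' (+1 fires, +4 burnt)
Step 9: cell (0,1)='.' (+0 fires, +1 burnt)
  fire out at step 9

6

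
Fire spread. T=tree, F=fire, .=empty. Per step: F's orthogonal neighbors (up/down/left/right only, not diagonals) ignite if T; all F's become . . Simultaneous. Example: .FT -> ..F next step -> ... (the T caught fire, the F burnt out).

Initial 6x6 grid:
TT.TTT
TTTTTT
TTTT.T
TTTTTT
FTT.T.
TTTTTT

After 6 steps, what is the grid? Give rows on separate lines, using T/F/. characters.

Step 1: 3 trees catch fire, 1 burn out
  TT.TTT
  TTTTTT
  TTTT.T
  FTTTTT
  .FT.T.
  FTTTTT
Step 2: 4 trees catch fire, 3 burn out
  TT.TTT
  TTTTTT
  FTTT.T
  .FTTTT
  ..F.T.
  .FTTTT
Step 3: 4 trees catch fire, 4 burn out
  TT.TTT
  FTTTTT
  .FTT.T
  ..FTTT
  ....T.
  ..FTTT
Step 4: 5 trees catch fire, 4 burn out
  FT.TTT
  .FTTTT
  ..FT.T
  ...FTT
  ....T.
  ...FTT
Step 5: 5 trees catch fire, 5 burn out
  .F.TTT
  ..FTTT
  ...F.T
  ....FT
  ....T.
  ....FT
Step 6: 4 trees catch fire, 5 burn out
  ...TTT
  ...FTT
  .....T
  .....F
  ....F.
  .....F

...TTT
...FTT
.....T
.....F
....F.
.....F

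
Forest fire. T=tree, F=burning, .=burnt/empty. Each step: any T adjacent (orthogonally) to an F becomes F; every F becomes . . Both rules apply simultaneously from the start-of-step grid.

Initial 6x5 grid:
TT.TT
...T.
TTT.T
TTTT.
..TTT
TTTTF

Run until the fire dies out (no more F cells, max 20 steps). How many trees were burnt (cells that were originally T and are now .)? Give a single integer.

Answer: 14

Derivation:
Step 1: +2 fires, +1 burnt (F count now 2)
Step 2: +2 fires, +2 burnt (F count now 2)
Step 3: +3 fires, +2 burnt (F count now 3)
Step 4: +2 fires, +3 burnt (F count now 2)
Step 5: +2 fires, +2 burnt (F count now 2)
Step 6: +2 fires, +2 burnt (F count now 2)
Step 7: +1 fires, +2 burnt (F count now 1)
Step 8: +0 fires, +1 burnt (F count now 0)
Fire out after step 8
Initially T: 20, now '.': 24
Total burnt (originally-T cells now '.'): 14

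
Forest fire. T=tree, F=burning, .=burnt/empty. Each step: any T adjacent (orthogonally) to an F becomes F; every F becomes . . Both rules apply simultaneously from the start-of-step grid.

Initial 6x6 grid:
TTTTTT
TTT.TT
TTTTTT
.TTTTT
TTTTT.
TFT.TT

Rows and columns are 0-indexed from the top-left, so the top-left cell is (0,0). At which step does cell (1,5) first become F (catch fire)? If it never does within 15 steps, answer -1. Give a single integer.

Step 1: cell (1,5)='T' (+3 fires, +1 burnt)
Step 2: cell (1,5)='T' (+3 fires, +3 burnt)
Step 3: cell (1,5)='T' (+3 fires, +3 burnt)
Step 4: cell (1,5)='T' (+5 fires, +3 burnt)
Step 5: cell (1,5)='T' (+6 fires, +5 burnt)
Step 6: cell (1,5)='T' (+5 fires, +6 burnt)
Step 7: cell (1,5)='T' (+3 fires, +5 burnt)
Step 8: cell (1,5)='F' (+2 fires, +3 burnt)
  -> target ignites at step 8
Step 9: cell (1,5)='.' (+1 fires, +2 burnt)
Step 10: cell (1,5)='.' (+0 fires, +1 burnt)
  fire out at step 10

8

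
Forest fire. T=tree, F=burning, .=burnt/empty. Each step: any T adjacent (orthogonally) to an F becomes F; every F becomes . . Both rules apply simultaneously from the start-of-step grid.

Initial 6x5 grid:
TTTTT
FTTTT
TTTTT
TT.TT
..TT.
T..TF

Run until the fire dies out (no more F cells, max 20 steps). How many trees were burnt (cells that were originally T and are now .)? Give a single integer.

Answer: 21

Derivation:
Step 1: +4 fires, +2 burnt (F count now 4)
Step 2: +5 fires, +4 burnt (F count now 5)
Step 3: +6 fires, +5 burnt (F count now 6)
Step 4: +4 fires, +6 burnt (F count now 4)
Step 5: +2 fires, +4 burnt (F count now 2)
Step 6: +0 fires, +2 burnt (F count now 0)
Fire out after step 6
Initially T: 22, now '.': 29
Total burnt (originally-T cells now '.'): 21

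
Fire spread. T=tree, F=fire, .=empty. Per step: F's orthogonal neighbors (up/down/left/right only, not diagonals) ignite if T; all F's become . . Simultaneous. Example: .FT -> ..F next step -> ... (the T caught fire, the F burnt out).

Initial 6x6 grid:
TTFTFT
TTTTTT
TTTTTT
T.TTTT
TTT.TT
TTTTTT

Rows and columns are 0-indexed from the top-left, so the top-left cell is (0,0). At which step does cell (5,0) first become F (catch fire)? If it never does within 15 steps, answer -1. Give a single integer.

Step 1: cell (5,0)='T' (+5 fires, +2 burnt)
Step 2: cell (5,0)='T' (+6 fires, +5 burnt)
Step 3: cell (5,0)='T' (+6 fires, +6 burnt)
Step 4: cell (5,0)='T' (+5 fires, +6 burnt)
Step 5: cell (5,0)='T' (+5 fires, +5 burnt)
Step 6: cell (5,0)='T' (+4 fires, +5 burnt)
Step 7: cell (5,0)='F' (+1 fires, +4 burnt)
  -> target ignites at step 7
Step 8: cell (5,0)='.' (+0 fires, +1 burnt)
  fire out at step 8

7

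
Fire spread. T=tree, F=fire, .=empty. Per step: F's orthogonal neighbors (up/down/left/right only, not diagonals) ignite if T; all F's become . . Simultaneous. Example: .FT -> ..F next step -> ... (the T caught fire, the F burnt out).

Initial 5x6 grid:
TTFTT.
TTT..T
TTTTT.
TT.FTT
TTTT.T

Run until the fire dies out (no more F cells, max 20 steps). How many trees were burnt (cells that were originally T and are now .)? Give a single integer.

Step 1: +6 fires, +2 burnt (F count now 6)
Step 2: +7 fires, +6 burnt (F count now 7)
Step 3: +4 fires, +7 burnt (F count now 4)
Step 4: +3 fires, +4 burnt (F count now 3)
Step 5: +1 fires, +3 burnt (F count now 1)
Step 6: +0 fires, +1 burnt (F count now 0)
Fire out after step 6
Initially T: 22, now '.': 29
Total burnt (originally-T cells now '.'): 21

Answer: 21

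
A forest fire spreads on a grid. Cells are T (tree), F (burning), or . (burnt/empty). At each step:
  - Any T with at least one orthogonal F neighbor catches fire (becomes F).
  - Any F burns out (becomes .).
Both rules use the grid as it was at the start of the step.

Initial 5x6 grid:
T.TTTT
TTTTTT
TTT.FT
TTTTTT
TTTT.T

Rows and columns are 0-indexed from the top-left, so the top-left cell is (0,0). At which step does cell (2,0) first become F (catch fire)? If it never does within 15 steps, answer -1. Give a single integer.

Step 1: cell (2,0)='T' (+3 fires, +1 burnt)
Step 2: cell (2,0)='T' (+5 fires, +3 burnt)
Step 3: cell (2,0)='T' (+6 fires, +5 burnt)
Step 4: cell (2,0)='T' (+5 fires, +6 burnt)
Step 5: cell (2,0)='T' (+4 fires, +5 burnt)
Step 6: cell (2,0)='F' (+3 fires, +4 burnt)
  -> target ignites at step 6
Step 7: cell (2,0)='.' (+0 fires, +3 burnt)
  fire out at step 7

6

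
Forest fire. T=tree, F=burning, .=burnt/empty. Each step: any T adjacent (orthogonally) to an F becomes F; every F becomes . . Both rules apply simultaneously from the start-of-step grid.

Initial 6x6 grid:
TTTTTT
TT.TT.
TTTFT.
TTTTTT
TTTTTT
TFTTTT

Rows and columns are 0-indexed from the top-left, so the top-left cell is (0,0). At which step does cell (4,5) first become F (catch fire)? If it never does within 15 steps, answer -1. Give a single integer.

Step 1: cell (4,5)='T' (+7 fires, +2 burnt)
Step 2: cell (4,5)='T' (+10 fires, +7 burnt)
Step 3: cell (4,5)='T' (+8 fires, +10 burnt)
Step 4: cell (4,5)='F' (+5 fires, +8 burnt)
  -> target ignites at step 4
Step 5: cell (4,5)='.' (+1 fires, +5 burnt)
Step 6: cell (4,5)='.' (+0 fires, +1 burnt)
  fire out at step 6

4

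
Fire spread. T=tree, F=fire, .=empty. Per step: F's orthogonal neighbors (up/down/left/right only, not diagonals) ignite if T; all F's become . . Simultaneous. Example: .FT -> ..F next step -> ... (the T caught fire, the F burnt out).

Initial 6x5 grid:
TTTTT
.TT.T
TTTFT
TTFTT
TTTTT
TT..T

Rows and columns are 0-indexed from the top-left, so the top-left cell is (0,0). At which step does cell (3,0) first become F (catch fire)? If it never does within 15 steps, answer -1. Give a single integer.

Step 1: cell (3,0)='T' (+5 fires, +2 burnt)
Step 2: cell (3,0)='F' (+7 fires, +5 burnt)
  -> target ignites at step 2
Step 3: cell (3,0)='.' (+7 fires, +7 burnt)
Step 4: cell (3,0)='.' (+4 fires, +7 burnt)
Step 5: cell (3,0)='.' (+1 fires, +4 burnt)
Step 6: cell (3,0)='.' (+0 fires, +1 burnt)
  fire out at step 6

2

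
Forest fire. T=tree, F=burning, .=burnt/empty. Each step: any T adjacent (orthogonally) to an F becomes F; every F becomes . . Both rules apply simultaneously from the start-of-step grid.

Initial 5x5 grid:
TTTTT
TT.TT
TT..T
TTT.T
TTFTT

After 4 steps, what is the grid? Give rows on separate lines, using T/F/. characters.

Step 1: 3 trees catch fire, 1 burn out
  TTTTT
  TT.TT
  TT..T
  TTF.T
  TF.FT
Step 2: 3 trees catch fire, 3 burn out
  TTTTT
  TT.TT
  TT..T
  TF..T
  F...F
Step 3: 3 trees catch fire, 3 burn out
  TTTTT
  TT.TT
  TF..T
  F...F
  .....
Step 4: 3 trees catch fire, 3 burn out
  TTTTT
  TF.TT
  F...F
  .....
  .....

TTTTT
TF.TT
F...F
.....
.....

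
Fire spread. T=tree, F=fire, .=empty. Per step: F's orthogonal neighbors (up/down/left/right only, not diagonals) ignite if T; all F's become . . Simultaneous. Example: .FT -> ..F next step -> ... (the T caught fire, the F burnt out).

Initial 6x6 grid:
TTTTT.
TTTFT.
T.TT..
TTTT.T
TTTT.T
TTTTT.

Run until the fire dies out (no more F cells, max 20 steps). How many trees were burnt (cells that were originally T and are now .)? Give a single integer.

Step 1: +4 fires, +1 burnt (F count now 4)
Step 2: +5 fires, +4 burnt (F count now 5)
Step 3: +4 fires, +5 burnt (F count now 4)
Step 4: +5 fires, +4 burnt (F count now 5)
Step 5: +4 fires, +5 burnt (F count now 4)
Step 6: +2 fires, +4 burnt (F count now 2)
Step 7: +1 fires, +2 burnt (F count now 1)
Step 8: +0 fires, +1 burnt (F count now 0)
Fire out after step 8
Initially T: 27, now '.': 34
Total burnt (originally-T cells now '.'): 25

Answer: 25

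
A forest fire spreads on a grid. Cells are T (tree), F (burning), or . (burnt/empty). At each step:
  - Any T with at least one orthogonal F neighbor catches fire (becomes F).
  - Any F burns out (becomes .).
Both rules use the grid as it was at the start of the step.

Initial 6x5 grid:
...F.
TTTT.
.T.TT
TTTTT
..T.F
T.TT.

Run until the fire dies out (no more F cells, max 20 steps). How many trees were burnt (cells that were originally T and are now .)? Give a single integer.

Step 1: +2 fires, +2 burnt (F count now 2)
Step 2: +4 fires, +2 burnt (F count now 4)
Step 3: +2 fires, +4 burnt (F count now 2)
Step 4: +4 fires, +2 burnt (F count now 4)
Step 5: +2 fires, +4 burnt (F count now 2)
Step 6: +1 fires, +2 burnt (F count now 1)
Step 7: +0 fires, +1 burnt (F count now 0)
Fire out after step 7
Initially T: 16, now '.': 29
Total burnt (originally-T cells now '.'): 15

Answer: 15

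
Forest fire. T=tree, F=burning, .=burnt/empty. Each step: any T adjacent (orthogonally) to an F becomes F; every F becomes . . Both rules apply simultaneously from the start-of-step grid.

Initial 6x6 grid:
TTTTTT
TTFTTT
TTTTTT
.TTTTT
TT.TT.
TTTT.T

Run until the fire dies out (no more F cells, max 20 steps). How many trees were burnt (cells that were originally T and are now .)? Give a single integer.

Answer: 30

Derivation:
Step 1: +4 fires, +1 burnt (F count now 4)
Step 2: +7 fires, +4 burnt (F count now 7)
Step 3: +7 fires, +7 burnt (F count now 7)
Step 4: +5 fires, +7 burnt (F count now 5)
Step 5: +5 fires, +5 burnt (F count now 5)
Step 6: +2 fires, +5 burnt (F count now 2)
Step 7: +0 fires, +2 burnt (F count now 0)
Fire out after step 7
Initially T: 31, now '.': 35
Total burnt (originally-T cells now '.'): 30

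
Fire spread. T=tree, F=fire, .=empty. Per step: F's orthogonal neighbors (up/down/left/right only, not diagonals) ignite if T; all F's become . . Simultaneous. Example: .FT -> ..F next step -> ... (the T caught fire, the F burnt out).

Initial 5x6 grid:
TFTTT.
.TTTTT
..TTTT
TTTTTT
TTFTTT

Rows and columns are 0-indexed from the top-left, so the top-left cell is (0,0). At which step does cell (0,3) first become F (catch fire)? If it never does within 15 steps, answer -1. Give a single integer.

Step 1: cell (0,3)='T' (+6 fires, +2 burnt)
Step 2: cell (0,3)='F' (+7 fires, +6 burnt)
  -> target ignites at step 2
Step 3: cell (0,3)='.' (+6 fires, +7 burnt)
Step 4: cell (0,3)='.' (+3 fires, +6 burnt)
Step 5: cell (0,3)='.' (+2 fires, +3 burnt)
Step 6: cell (0,3)='.' (+0 fires, +2 burnt)
  fire out at step 6

2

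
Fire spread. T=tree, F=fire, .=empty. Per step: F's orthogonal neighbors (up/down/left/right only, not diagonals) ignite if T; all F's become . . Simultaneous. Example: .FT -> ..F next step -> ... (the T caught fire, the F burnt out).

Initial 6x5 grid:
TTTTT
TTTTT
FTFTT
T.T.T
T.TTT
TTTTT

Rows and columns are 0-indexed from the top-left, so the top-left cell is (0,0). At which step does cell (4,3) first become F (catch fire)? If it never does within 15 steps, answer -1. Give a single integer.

Step 1: cell (4,3)='T' (+6 fires, +2 burnt)
Step 2: cell (4,3)='T' (+7 fires, +6 burnt)
Step 3: cell (4,3)='F' (+7 fires, +7 burnt)
  -> target ignites at step 3
Step 4: cell (4,3)='.' (+4 fires, +7 burnt)
Step 5: cell (4,3)='.' (+1 fires, +4 burnt)
Step 6: cell (4,3)='.' (+0 fires, +1 burnt)
  fire out at step 6

3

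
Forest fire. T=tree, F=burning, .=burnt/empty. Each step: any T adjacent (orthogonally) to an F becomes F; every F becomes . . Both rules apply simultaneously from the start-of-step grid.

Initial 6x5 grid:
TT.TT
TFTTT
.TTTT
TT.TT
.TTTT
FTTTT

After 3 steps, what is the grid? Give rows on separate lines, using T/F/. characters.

Step 1: 5 trees catch fire, 2 burn out
  TF.TT
  F.FTT
  .FTTT
  TT.TT
  .TTTT
  .FTTT
Step 2: 6 trees catch fire, 5 burn out
  F..TT
  ...FT
  ..FTT
  TF.TT
  .FTTT
  ..FTT
Step 3: 6 trees catch fire, 6 burn out
  ...FT
  ....F
  ...FT
  F..TT
  ..FTT
  ...FT

...FT
....F
...FT
F..TT
..FTT
...FT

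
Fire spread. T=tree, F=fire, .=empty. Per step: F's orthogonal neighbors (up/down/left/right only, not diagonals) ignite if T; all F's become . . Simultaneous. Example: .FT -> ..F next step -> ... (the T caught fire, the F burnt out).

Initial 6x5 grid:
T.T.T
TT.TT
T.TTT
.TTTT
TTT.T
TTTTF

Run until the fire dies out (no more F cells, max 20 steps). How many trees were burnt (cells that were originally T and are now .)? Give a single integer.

Answer: 18

Derivation:
Step 1: +2 fires, +1 burnt (F count now 2)
Step 2: +2 fires, +2 burnt (F count now 2)
Step 3: +4 fires, +2 burnt (F count now 4)
Step 4: +5 fires, +4 burnt (F count now 5)
Step 5: +5 fires, +5 burnt (F count now 5)
Step 6: +0 fires, +5 burnt (F count now 0)
Fire out after step 6
Initially T: 23, now '.': 25
Total burnt (originally-T cells now '.'): 18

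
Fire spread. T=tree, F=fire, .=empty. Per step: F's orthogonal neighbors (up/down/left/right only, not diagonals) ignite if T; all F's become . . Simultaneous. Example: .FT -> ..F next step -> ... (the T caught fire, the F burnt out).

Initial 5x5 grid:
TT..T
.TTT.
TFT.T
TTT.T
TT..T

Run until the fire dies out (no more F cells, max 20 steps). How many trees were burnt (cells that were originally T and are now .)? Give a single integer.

Answer: 12

Derivation:
Step 1: +4 fires, +1 burnt (F count now 4)
Step 2: +5 fires, +4 burnt (F count now 5)
Step 3: +3 fires, +5 burnt (F count now 3)
Step 4: +0 fires, +3 burnt (F count now 0)
Fire out after step 4
Initially T: 16, now '.': 21
Total burnt (originally-T cells now '.'): 12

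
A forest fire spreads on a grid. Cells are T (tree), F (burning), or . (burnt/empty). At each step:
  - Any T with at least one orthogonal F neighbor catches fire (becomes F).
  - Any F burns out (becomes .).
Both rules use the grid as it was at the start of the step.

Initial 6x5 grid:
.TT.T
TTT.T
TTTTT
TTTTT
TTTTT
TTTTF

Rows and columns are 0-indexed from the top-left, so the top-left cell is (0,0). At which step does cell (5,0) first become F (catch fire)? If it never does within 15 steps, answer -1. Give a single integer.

Step 1: cell (5,0)='T' (+2 fires, +1 burnt)
Step 2: cell (5,0)='T' (+3 fires, +2 burnt)
Step 3: cell (5,0)='T' (+4 fires, +3 burnt)
Step 4: cell (5,0)='F' (+5 fires, +4 burnt)
  -> target ignites at step 4
Step 5: cell (5,0)='.' (+4 fires, +5 burnt)
Step 6: cell (5,0)='.' (+3 fires, +4 burnt)
Step 7: cell (5,0)='.' (+3 fires, +3 burnt)
Step 8: cell (5,0)='.' (+2 fires, +3 burnt)
Step 9: cell (5,0)='.' (+0 fires, +2 burnt)
  fire out at step 9

4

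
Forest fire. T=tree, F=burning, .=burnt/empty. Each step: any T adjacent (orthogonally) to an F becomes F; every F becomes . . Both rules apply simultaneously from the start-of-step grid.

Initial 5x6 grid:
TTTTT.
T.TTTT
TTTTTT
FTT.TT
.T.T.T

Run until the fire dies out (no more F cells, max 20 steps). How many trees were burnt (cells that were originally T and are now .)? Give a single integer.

Answer: 22

Derivation:
Step 1: +2 fires, +1 burnt (F count now 2)
Step 2: +4 fires, +2 burnt (F count now 4)
Step 3: +2 fires, +4 burnt (F count now 2)
Step 4: +3 fires, +2 burnt (F count now 3)
Step 5: +3 fires, +3 burnt (F count now 3)
Step 6: +4 fires, +3 burnt (F count now 4)
Step 7: +3 fires, +4 burnt (F count now 3)
Step 8: +1 fires, +3 burnt (F count now 1)
Step 9: +0 fires, +1 burnt (F count now 0)
Fire out after step 9
Initially T: 23, now '.': 29
Total burnt (originally-T cells now '.'): 22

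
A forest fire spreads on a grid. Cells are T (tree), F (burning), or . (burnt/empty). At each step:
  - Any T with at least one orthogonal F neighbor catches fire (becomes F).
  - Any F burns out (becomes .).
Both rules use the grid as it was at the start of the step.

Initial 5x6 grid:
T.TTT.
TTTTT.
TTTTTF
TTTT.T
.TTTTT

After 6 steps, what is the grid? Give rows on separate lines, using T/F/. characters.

Step 1: 2 trees catch fire, 1 burn out
  T.TTT.
  TTTTT.
  TTTTF.
  TTTT.F
  .TTTTT
Step 2: 3 trees catch fire, 2 burn out
  T.TTT.
  TTTTF.
  TTTF..
  TTTT..
  .TTTTF
Step 3: 5 trees catch fire, 3 burn out
  T.TTF.
  TTTF..
  TTF...
  TTTF..
  .TTTF.
Step 4: 5 trees catch fire, 5 burn out
  T.TF..
  TTF...
  TF....
  TTF...
  .TTF..
Step 5: 5 trees catch fire, 5 burn out
  T.F...
  TF....
  F.....
  TF....
  .TF...
Step 6: 3 trees catch fire, 5 burn out
  T.....
  F.....
  ......
  F.....
  .F....

T.....
F.....
......
F.....
.F....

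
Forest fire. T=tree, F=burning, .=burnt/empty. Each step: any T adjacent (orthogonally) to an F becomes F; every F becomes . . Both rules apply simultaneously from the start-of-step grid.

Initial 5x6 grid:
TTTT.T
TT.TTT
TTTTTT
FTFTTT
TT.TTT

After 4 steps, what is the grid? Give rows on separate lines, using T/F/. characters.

Step 1: 5 trees catch fire, 2 burn out
  TTTT.T
  TT.TTT
  FTFTTT
  .F.FTT
  FT.TTT
Step 2: 6 trees catch fire, 5 burn out
  TTTT.T
  FT.TTT
  .F.FTT
  ....FT
  .F.FTT
Step 3: 6 trees catch fire, 6 burn out
  FTTT.T
  .F.FTT
  ....FT
  .....F
  ....FT
Step 4: 5 trees catch fire, 6 burn out
  .FTF.T
  ....FT
  .....F
  ......
  .....F

.FTF.T
....FT
.....F
......
.....F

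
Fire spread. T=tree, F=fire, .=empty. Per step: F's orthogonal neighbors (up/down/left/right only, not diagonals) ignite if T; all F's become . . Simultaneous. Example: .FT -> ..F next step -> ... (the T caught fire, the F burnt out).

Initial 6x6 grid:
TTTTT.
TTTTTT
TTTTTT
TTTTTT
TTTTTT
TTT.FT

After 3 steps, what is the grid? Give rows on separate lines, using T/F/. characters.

Step 1: 2 trees catch fire, 1 burn out
  TTTTT.
  TTTTTT
  TTTTTT
  TTTTTT
  TTTTFT
  TTT..F
Step 2: 3 trees catch fire, 2 burn out
  TTTTT.
  TTTTTT
  TTTTTT
  TTTTFT
  TTTF.F
  TTT...
Step 3: 4 trees catch fire, 3 burn out
  TTTTT.
  TTTTTT
  TTTTFT
  TTTF.F
  TTF...
  TTT...

TTTTT.
TTTTTT
TTTTFT
TTTF.F
TTF...
TTT...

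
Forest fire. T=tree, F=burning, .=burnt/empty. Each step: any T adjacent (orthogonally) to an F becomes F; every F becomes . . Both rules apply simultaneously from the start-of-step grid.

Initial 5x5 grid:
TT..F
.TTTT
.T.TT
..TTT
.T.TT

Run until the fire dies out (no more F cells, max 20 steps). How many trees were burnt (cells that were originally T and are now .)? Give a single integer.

Answer: 14

Derivation:
Step 1: +1 fires, +1 burnt (F count now 1)
Step 2: +2 fires, +1 burnt (F count now 2)
Step 3: +3 fires, +2 burnt (F count now 3)
Step 4: +3 fires, +3 burnt (F count now 3)
Step 5: +4 fires, +3 burnt (F count now 4)
Step 6: +1 fires, +4 burnt (F count now 1)
Step 7: +0 fires, +1 burnt (F count now 0)
Fire out after step 7
Initially T: 15, now '.': 24
Total burnt (originally-T cells now '.'): 14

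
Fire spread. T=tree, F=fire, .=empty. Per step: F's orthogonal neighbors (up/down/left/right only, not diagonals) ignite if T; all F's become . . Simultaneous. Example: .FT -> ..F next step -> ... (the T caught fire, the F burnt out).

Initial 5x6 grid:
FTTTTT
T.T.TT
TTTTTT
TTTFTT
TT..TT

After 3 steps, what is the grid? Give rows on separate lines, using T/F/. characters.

Step 1: 5 trees catch fire, 2 burn out
  .FTTTT
  F.T.TT
  TTTFTT
  TTF.FT
  TT..TT
Step 2: 7 trees catch fire, 5 burn out
  ..FTTT
  ..T.TT
  FTF.FT
  TF...F
  TT..FT
Step 3: 8 trees catch fire, 7 burn out
  ...FTT
  ..F.FT
  .F...F
  F.....
  TF...F

...FTT
..F.FT
.F...F
F.....
TF...F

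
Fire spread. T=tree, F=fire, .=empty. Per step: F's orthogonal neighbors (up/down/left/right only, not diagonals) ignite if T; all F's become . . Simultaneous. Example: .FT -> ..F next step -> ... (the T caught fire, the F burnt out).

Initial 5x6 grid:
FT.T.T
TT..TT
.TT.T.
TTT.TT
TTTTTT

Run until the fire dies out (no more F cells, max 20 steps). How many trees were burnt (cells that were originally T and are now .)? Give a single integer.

Answer: 20

Derivation:
Step 1: +2 fires, +1 burnt (F count now 2)
Step 2: +1 fires, +2 burnt (F count now 1)
Step 3: +1 fires, +1 burnt (F count now 1)
Step 4: +2 fires, +1 burnt (F count now 2)
Step 5: +3 fires, +2 burnt (F count now 3)
Step 6: +2 fires, +3 burnt (F count now 2)
Step 7: +1 fires, +2 burnt (F count now 1)
Step 8: +1 fires, +1 burnt (F count now 1)
Step 9: +2 fires, +1 burnt (F count now 2)
Step 10: +2 fires, +2 burnt (F count now 2)
Step 11: +1 fires, +2 burnt (F count now 1)
Step 12: +1 fires, +1 burnt (F count now 1)
Step 13: +1 fires, +1 burnt (F count now 1)
Step 14: +0 fires, +1 burnt (F count now 0)
Fire out after step 14
Initially T: 21, now '.': 29
Total burnt (originally-T cells now '.'): 20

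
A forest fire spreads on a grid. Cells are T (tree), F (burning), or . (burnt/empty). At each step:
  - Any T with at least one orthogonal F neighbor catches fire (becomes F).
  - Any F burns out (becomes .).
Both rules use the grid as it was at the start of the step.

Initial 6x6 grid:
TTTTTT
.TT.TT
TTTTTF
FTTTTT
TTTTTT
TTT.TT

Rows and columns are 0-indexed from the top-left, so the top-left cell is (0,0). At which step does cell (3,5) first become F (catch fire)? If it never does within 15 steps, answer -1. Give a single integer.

Step 1: cell (3,5)='F' (+6 fires, +2 burnt)
  -> target ignites at step 1
Step 2: cell (3,5)='.' (+9 fires, +6 burnt)
Step 3: cell (3,5)='.' (+8 fires, +9 burnt)
Step 4: cell (3,5)='.' (+6 fires, +8 burnt)
Step 5: cell (3,5)='.' (+2 fires, +6 burnt)
Step 6: cell (3,5)='.' (+0 fires, +2 burnt)
  fire out at step 6

1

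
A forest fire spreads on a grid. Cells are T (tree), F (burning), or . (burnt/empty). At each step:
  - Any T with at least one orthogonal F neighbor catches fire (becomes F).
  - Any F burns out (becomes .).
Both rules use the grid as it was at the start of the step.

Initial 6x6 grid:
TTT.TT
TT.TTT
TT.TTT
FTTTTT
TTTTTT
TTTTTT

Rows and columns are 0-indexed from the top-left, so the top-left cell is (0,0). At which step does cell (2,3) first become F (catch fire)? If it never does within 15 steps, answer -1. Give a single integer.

Step 1: cell (2,3)='T' (+3 fires, +1 burnt)
Step 2: cell (2,3)='T' (+5 fires, +3 burnt)
Step 3: cell (2,3)='T' (+5 fires, +5 burnt)
Step 4: cell (2,3)='F' (+5 fires, +5 burnt)
  -> target ignites at step 4
Step 5: cell (2,3)='.' (+6 fires, +5 burnt)
Step 6: cell (2,3)='.' (+4 fires, +6 burnt)
Step 7: cell (2,3)='.' (+3 fires, +4 burnt)
Step 8: cell (2,3)='.' (+1 fires, +3 burnt)
Step 9: cell (2,3)='.' (+0 fires, +1 burnt)
  fire out at step 9

4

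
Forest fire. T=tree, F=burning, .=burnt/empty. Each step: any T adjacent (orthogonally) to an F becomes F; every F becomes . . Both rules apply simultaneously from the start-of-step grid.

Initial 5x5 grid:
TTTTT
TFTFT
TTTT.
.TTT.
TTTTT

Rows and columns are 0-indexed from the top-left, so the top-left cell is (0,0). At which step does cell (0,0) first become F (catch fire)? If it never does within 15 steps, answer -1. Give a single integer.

Step 1: cell (0,0)='T' (+7 fires, +2 burnt)
Step 2: cell (0,0)='F' (+7 fires, +7 burnt)
  -> target ignites at step 2
Step 3: cell (0,0)='.' (+3 fires, +7 burnt)
Step 4: cell (0,0)='.' (+3 fires, +3 burnt)
Step 5: cell (0,0)='.' (+0 fires, +3 burnt)
  fire out at step 5

2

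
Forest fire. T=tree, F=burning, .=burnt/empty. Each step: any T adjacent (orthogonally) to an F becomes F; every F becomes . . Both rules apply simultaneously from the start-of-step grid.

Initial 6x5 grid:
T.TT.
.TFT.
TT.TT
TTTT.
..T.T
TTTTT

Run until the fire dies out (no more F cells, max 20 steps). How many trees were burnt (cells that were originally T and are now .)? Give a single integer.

Step 1: +3 fires, +1 burnt (F count now 3)
Step 2: +3 fires, +3 burnt (F count now 3)
Step 3: +4 fires, +3 burnt (F count now 4)
Step 4: +2 fires, +4 burnt (F count now 2)
Step 5: +1 fires, +2 burnt (F count now 1)
Step 6: +1 fires, +1 burnt (F count now 1)
Step 7: +2 fires, +1 burnt (F count now 2)
Step 8: +2 fires, +2 burnt (F count now 2)
Step 9: +1 fires, +2 burnt (F count now 1)
Step 10: +0 fires, +1 burnt (F count now 0)
Fire out after step 10
Initially T: 20, now '.': 29
Total burnt (originally-T cells now '.'): 19

Answer: 19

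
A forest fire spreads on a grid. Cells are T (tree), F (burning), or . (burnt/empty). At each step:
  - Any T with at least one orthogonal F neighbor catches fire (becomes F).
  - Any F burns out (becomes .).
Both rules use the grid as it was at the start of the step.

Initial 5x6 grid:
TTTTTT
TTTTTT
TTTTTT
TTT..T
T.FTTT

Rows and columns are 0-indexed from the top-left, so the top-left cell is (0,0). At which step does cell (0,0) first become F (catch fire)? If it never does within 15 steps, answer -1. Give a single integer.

Step 1: cell (0,0)='T' (+2 fires, +1 burnt)
Step 2: cell (0,0)='T' (+3 fires, +2 burnt)
Step 3: cell (0,0)='T' (+5 fires, +3 burnt)
Step 4: cell (0,0)='T' (+7 fires, +5 burnt)
Step 5: cell (0,0)='T' (+5 fires, +7 burnt)
Step 6: cell (0,0)='F' (+3 fires, +5 burnt)
  -> target ignites at step 6
Step 7: cell (0,0)='.' (+1 fires, +3 burnt)
Step 8: cell (0,0)='.' (+0 fires, +1 burnt)
  fire out at step 8

6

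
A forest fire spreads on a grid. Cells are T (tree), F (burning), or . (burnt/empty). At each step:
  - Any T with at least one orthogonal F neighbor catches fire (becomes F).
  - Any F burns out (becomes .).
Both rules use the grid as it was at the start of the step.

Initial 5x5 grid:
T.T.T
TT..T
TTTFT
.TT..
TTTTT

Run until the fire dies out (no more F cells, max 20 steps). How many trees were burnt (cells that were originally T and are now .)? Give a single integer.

Answer: 16

Derivation:
Step 1: +2 fires, +1 burnt (F count now 2)
Step 2: +3 fires, +2 burnt (F count now 3)
Step 3: +5 fires, +3 burnt (F count now 5)
Step 4: +3 fires, +5 burnt (F count now 3)
Step 5: +3 fires, +3 burnt (F count now 3)
Step 6: +0 fires, +3 burnt (F count now 0)
Fire out after step 6
Initially T: 17, now '.': 24
Total burnt (originally-T cells now '.'): 16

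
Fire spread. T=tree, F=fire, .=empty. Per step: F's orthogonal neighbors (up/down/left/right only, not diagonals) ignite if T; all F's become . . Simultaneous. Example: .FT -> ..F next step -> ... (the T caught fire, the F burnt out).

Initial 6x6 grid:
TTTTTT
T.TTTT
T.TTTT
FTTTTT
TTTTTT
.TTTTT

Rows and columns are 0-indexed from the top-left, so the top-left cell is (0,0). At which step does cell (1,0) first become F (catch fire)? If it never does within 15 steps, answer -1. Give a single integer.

Step 1: cell (1,0)='T' (+3 fires, +1 burnt)
Step 2: cell (1,0)='F' (+3 fires, +3 burnt)
  -> target ignites at step 2
Step 3: cell (1,0)='.' (+5 fires, +3 burnt)
Step 4: cell (1,0)='.' (+6 fires, +5 burnt)
Step 5: cell (1,0)='.' (+6 fires, +6 burnt)
Step 6: cell (1,0)='.' (+5 fires, +6 burnt)
Step 7: cell (1,0)='.' (+3 fires, +5 burnt)
Step 8: cell (1,0)='.' (+1 fires, +3 burnt)
Step 9: cell (1,0)='.' (+0 fires, +1 burnt)
  fire out at step 9

2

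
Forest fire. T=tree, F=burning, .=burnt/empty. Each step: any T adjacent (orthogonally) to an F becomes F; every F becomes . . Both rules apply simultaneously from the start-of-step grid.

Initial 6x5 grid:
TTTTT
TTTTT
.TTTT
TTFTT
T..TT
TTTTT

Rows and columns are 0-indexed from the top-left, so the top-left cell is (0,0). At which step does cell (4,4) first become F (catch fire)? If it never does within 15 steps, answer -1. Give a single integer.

Step 1: cell (4,4)='T' (+3 fires, +1 burnt)
Step 2: cell (4,4)='T' (+6 fires, +3 burnt)
Step 3: cell (4,4)='F' (+7 fires, +6 burnt)
  -> target ignites at step 3
Step 4: cell (4,4)='.' (+7 fires, +7 burnt)
Step 5: cell (4,4)='.' (+3 fires, +7 burnt)
Step 6: cell (4,4)='.' (+0 fires, +3 burnt)
  fire out at step 6

3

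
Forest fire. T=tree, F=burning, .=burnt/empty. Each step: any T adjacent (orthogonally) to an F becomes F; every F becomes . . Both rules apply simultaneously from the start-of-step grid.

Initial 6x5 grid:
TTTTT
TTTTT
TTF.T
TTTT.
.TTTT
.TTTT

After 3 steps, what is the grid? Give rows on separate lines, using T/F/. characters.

Step 1: 3 trees catch fire, 1 burn out
  TTTTT
  TTFTT
  TF..T
  TTFT.
  .TTTT
  .TTTT
Step 2: 7 trees catch fire, 3 burn out
  TTFTT
  TF.FT
  F...T
  TF.F.
  .TFTT
  .TTTT
Step 3: 8 trees catch fire, 7 burn out
  TF.FT
  F...F
  ....T
  F....
  .F.FT
  .TFTT

TF.FT
F...F
....T
F....
.F.FT
.TFTT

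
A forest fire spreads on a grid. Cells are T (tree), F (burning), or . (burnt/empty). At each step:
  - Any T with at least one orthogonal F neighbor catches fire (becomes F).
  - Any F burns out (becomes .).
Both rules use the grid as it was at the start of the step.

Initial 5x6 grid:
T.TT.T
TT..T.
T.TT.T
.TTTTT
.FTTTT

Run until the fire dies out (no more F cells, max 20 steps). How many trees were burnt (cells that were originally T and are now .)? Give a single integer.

Step 1: +2 fires, +1 burnt (F count now 2)
Step 2: +2 fires, +2 burnt (F count now 2)
Step 3: +3 fires, +2 burnt (F count now 3)
Step 4: +3 fires, +3 burnt (F count now 3)
Step 5: +1 fires, +3 burnt (F count now 1)
Step 6: +1 fires, +1 burnt (F count now 1)
Step 7: +0 fires, +1 burnt (F count now 0)
Fire out after step 7
Initially T: 20, now '.': 22
Total burnt (originally-T cells now '.'): 12

Answer: 12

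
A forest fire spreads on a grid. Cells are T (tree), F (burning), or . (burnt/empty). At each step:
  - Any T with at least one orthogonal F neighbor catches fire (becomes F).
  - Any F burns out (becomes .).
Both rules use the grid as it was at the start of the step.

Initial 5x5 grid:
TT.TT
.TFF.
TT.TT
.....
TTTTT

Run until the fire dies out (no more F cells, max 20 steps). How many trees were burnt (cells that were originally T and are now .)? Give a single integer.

Step 1: +3 fires, +2 burnt (F count now 3)
Step 2: +4 fires, +3 burnt (F count now 4)
Step 3: +2 fires, +4 burnt (F count now 2)
Step 4: +0 fires, +2 burnt (F count now 0)
Fire out after step 4
Initially T: 14, now '.': 20
Total burnt (originally-T cells now '.'): 9

Answer: 9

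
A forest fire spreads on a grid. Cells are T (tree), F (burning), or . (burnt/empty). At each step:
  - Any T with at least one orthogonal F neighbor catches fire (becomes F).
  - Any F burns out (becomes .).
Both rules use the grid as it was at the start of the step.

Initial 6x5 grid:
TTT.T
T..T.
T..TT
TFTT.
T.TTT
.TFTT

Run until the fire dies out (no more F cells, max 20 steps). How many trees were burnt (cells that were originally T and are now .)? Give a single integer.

Answer: 18

Derivation:
Step 1: +5 fires, +2 burnt (F count now 5)
Step 2: +5 fires, +5 burnt (F count now 5)
Step 3: +3 fires, +5 burnt (F count now 3)
Step 4: +3 fires, +3 burnt (F count now 3)
Step 5: +1 fires, +3 burnt (F count now 1)
Step 6: +1 fires, +1 burnt (F count now 1)
Step 7: +0 fires, +1 burnt (F count now 0)
Fire out after step 7
Initially T: 19, now '.': 29
Total burnt (originally-T cells now '.'): 18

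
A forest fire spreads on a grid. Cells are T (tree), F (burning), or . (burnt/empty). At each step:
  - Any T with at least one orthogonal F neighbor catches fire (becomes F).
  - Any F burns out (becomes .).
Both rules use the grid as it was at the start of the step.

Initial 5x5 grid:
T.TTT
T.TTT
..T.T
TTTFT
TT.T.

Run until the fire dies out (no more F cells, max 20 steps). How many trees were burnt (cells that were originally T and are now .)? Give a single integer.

Step 1: +3 fires, +1 burnt (F count now 3)
Step 2: +3 fires, +3 burnt (F count now 3)
Step 3: +4 fires, +3 burnt (F count now 4)
Step 4: +4 fires, +4 burnt (F count now 4)
Step 5: +1 fires, +4 burnt (F count now 1)
Step 6: +0 fires, +1 burnt (F count now 0)
Fire out after step 6
Initially T: 17, now '.': 23
Total burnt (originally-T cells now '.'): 15

Answer: 15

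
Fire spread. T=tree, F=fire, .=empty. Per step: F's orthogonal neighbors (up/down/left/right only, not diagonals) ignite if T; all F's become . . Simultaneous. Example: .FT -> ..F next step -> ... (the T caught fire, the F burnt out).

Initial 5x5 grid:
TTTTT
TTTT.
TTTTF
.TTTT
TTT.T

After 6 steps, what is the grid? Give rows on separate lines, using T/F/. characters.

Step 1: 2 trees catch fire, 1 burn out
  TTTTT
  TTTT.
  TTTF.
  .TTTF
  TTT.T
Step 2: 4 trees catch fire, 2 burn out
  TTTTT
  TTTF.
  TTF..
  .TTF.
  TTT.F
Step 3: 4 trees catch fire, 4 burn out
  TTTFT
  TTF..
  TF...
  .TF..
  TTT..
Step 4: 6 trees catch fire, 4 burn out
  TTF.F
  TF...
  F....
  .F...
  TTF..
Step 5: 3 trees catch fire, 6 burn out
  TF...
  F....
  .....
  .....
  TF...
Step 6: 2 trees catch fire, 3 burn out
  F....
  .....
  .....
  .....
  F....

F....
.....
.....
.....
F....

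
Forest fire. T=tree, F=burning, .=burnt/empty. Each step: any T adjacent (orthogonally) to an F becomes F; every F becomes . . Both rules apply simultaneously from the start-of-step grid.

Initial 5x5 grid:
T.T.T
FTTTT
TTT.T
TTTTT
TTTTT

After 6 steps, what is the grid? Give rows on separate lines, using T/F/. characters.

Step 1: 3 trees catch fire, 1 burn out
  F.T.T
  .FTTT
  FTT.T
  TTTTT
  TTTTT
Step 2: 3 trees catch fire, 3 burn out
  ..T.T
  ..FTT
  .FT.T
  FTTTT
  TTTTT
Step 3: 5 trees catch fire, 3 burn out
  ..F.T
  ...FT
  ..F.T
  .FTTT
  FTTTT
Step 4: 3 trees catch fire, 5 burn out
  ....T
  ....F
  ....T
  ..FTT
  .FTTT
Step 5: 4 trees catch fire, 3 burn out
  ....F
  .....
  ....F
  ...FT
  ..FTT
Step 6: 2 trees catch fire, 4 burn out
  .....
  .....
  .....
  ....F
  ...FT

.....
.....
.....
....F
...FT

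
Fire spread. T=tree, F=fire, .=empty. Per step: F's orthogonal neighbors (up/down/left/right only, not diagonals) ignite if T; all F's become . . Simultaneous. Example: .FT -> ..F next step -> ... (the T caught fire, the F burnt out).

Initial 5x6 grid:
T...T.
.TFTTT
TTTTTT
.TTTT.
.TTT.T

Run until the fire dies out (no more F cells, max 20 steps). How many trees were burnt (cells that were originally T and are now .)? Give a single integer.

Answer: 18

Derivation:
Step 1: +3 fires, +1 burnt (F count now 3)
Step 2: +4 fires, +3 burnt (F count now 4)
Step 3: +7 fires, +4 burnt (F count now 7)
Step 4: +4 fires, +7 burnt (F count now 4)
Step 5: +0 fires, +4 burnt (F count now 0)
Fire out after step 5
Initially T: 20, now '.': 28
Total burnt (originally-T cells now '.'): 18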